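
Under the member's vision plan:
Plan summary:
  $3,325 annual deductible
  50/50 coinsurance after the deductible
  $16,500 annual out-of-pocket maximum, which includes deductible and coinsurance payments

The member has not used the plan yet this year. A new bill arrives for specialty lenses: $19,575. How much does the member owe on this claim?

$11,450

Nothing has been paid toward the $3,325 deductible, so the first $3,325 of this charge is applied there.
After the $3,325 deductible portion, $19,575 − $3,325 = $16,250 is subject to coinsurance.
Member's 50% share of $16,250 is $8,125.
That puts the member's cost at $3,325 + $8,125 = $11,450 before any cap.
Total out-of-pocket so far would be $0 + $11,450 = $11,450, below the $16,500 cap — no reduction.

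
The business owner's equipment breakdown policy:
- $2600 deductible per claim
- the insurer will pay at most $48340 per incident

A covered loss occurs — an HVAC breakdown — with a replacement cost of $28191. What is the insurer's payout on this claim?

$25591

Subtract the deductible: $28191 − $2600 = $25591.
$25591 is within the $48340 limit, so the insurer pays $25591.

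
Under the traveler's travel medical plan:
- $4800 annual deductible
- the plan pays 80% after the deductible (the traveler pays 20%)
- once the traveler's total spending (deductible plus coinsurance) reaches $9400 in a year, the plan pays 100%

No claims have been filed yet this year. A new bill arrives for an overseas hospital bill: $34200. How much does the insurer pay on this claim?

$24800

The full $4800 deductible is still open; $4800 of this bill applies to it.
The remaining $29400 (= $34200 − $4800) moves to coinsurance.
20% of $29400 = $5880 falls to the traveler.
That puts the traveler's cost at $4800 + $5880 = $10680 before any cap.
That would bring total out-of-pocket to $10680, past the $9400 cap. The traveler is capped at $9400 − $0 = $9400 on this claim.
The insurer covers the remainder: $34200 − $9400 = $24800.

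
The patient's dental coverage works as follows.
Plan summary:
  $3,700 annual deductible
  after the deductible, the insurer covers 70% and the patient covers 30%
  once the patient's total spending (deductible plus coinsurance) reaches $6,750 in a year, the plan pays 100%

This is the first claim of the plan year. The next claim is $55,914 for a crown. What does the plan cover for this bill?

Nothing has been paid toward the $3,700 deductible, so the first $3,700 of this charge is applied there.
The remaining $52,214 (= $55,914 − $3,700) moves to coinsurance.
Patient's 30% share of $52,214 is $15,664.20.
So the patient owes $3,700 + $15,664.20 = $19,364.20 before any cap.
Year-to-date out-of-pocket would reach $0 + $19,364.20 = $19,364.20, above the $6,750 maximum, so the patient pays only $6,750 − $0 = $6,750.
The plan picks up $55,914 − $6,750 = $49,164.

$49,164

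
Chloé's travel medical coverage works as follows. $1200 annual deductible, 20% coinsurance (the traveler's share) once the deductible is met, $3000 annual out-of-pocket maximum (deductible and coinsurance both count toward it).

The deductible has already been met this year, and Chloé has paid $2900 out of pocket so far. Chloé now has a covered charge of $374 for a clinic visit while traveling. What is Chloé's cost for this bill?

The deductible is already satisfied, so the full bill goes to coinsurance.
20% of $374 = $74.80 falls to the traveler.
Cumulative spending $2900 + $74.80 = $2974.80 stays under the $3000 maximum.

$74.80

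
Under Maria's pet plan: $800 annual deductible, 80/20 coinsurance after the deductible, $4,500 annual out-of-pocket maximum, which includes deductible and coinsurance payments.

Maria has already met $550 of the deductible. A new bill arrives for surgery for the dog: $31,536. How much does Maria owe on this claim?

$550 of the $800 deductible is already met, leaving $250.
The remaining $31,286 (= $31,536 − $250) moves to coinsurance.
Owner's 20% share of $31,286 is $6,257.20.
Owner responsibility before any cap: $250 + $6,257.20 = $6,507.20.
Adding $6,507.20 to the $550 already spent would give $7,057.20, which exceeds the $4,500 cap; the owner pays just $4,500 − $550 = $3,950.

$3,950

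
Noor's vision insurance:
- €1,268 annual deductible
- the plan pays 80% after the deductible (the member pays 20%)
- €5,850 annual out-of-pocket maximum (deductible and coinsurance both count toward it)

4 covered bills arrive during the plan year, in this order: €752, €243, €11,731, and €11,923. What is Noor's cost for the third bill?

Bill 1, €752: all of it applies to the deductible. Member owes €752 (running OOP €752).
Bill 2, €243: entire amount goes to the deductible. Cost to member: €243. OOP to date €995.
Bill 3, €11,731: €273 to deductible, leaving €11,458; coinsurance €11,458 × 20% = €2,291.60. Member owes €2,564.60 (running OOP €3,559.60).

€2,564.60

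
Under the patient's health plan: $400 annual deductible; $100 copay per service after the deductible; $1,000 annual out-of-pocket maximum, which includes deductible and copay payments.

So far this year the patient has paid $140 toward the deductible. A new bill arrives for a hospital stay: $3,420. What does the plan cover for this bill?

$3,060

Deductible still to meet: $400 − $140 = $260.
After the $260 deductible portion, $3,420 − $260 = $3,160 is subject to the copay.
Copay on this service: $100.
Patient responsibility before any cap: $260 + $100 = $360.
Total out-of-pocket so far would be $140 + $360 = $500, below the $1,000 cap — no reduction.
The insurer covers the remainder: $3,420 − $360 = $3,060.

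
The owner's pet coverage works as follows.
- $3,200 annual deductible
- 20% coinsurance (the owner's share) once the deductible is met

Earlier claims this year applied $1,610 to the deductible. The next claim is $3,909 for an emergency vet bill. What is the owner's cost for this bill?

$2,053.80

$1,610 of the $3,200 deductible is already met, leaving $1,590.
After the $1,590 deductible portion, $3,909 − $1,590 = $2,319 is subject to coinsurance.
Owner's 20% share of $2,319 is $463.80.
Owner responsibility: $1,590 + $463.80 = $2,053.80.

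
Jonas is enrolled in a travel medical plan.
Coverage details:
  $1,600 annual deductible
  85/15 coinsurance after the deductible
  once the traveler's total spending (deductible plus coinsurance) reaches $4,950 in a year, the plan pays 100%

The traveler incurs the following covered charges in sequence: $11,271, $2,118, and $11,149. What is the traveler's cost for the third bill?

$1,581.65

#1 ($11,271): $1,600 finishes the deductible; $9,671 goes to coinsurance; 15% of $9,671 = $1,450.65. Cost to traveler: $3,050.65. OOP to date $3,050.65.
#2 ($2,118): deductible met; 15% of $2,118 = $317.70. Traveler pays $317.70; OOP now $3,368.35.
#3 ($11,149): deductible met; 15% of $11,149 = $1,672.35. OOP would hit $5,040.70 > $4,950, so the cap limits the traveler to $4,950 − $3,368.35 = $1,581.65.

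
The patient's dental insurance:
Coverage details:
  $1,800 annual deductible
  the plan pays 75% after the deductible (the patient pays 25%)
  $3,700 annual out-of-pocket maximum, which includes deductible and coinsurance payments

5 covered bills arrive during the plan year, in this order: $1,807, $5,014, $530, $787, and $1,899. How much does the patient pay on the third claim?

$132.50

#1 ($1,807): $1,800 finishes the deductible; $7 goes to coinsurance; 25% of $7 = $1.75. Cost to patient: $1,801.75. OOP to date $1,801.75.
#2 ($5,014): deductible already satisfied, so patient's share is 25% × $5,014 = $1,253.50. Patient owes $1,253.50 (running OOP $3,055.25).
#3 ($530): 25% coinsurance on $530 = $132.50. Cost to patient: $132.50. OOP to date $3,187.75.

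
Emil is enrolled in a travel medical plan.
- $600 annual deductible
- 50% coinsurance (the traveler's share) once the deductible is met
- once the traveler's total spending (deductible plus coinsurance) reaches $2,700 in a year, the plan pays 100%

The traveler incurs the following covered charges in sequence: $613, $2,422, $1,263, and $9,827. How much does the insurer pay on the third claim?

$631.50

Claim 1 ($613): $600 finishes the deductible; $13 goes to coinsurance; traveler's 50% is $6.50. Traveler owes $606.50 (running OOP $606.50). Insurer: $613 − $606.50 = $6.50.
Claim 2 ($2,422): deductible already satisfied, so traveler's share is 50% × $2,422 = $1,211. Traveler owes $1,211 (running OOP $1,817.50). Plan pays $2,422 − $1,211 = $1,211.
Claim 3 ($1,263): deductible already satisfied, so traveler's share is 50% × $1,263 = $631.50. Traveler owes $631.50 (running OOP $2,449). Plan pays $1,263 − $631.50 = $631.50.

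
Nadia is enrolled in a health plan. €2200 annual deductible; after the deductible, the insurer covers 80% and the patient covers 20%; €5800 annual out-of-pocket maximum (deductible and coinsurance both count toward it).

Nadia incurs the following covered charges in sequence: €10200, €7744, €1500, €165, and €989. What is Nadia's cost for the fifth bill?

€118.20

Claim 1 — €10200: €2200 finishes the deductible; €8000 goes to coinsurance; 20% of €8000 = €1600. Cost to patient: €3800. OOP to date €3800.
Claim 2 — €7744: 20% coinsurance on €7744 = €1548.80. Patient pays €1548.80; OOP now €5348.80.
Claim 3 — €1500: deductible already satisfied, so patient's share is 20% × €1500 = €300. Cost to patient: €300. OOP to date €5648.80.
Claim 4 — €165: 20% coinsurance on €165 = €33. Patient owes €33 (running OOP €5681.80).
Claim 5 — €989: deductible met; 20% of €989 = €197.80. OOP would hit €5879.60 > €5800, so the cap limits the patient to €5800 − €5681.80 = €118.20.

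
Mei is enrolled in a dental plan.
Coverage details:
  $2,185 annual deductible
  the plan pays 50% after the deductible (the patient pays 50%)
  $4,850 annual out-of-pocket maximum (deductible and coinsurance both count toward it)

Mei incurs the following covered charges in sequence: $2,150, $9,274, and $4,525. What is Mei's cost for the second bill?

$2,700

Bill 1, $2,150: entire amount goes to the deductible. Patient pays $2,150; OOP now $2,150.
Bill 2, $9,274: deductible takes $35, $9,239 remains; 50% of $9,239 = $4,619.50. Together that's $35 + $4,619.50 = $4,654.50. OOP would hit $6,804.50 > $4,850, so the cap limits the patient to $4,850 − $2,150 = $2,700.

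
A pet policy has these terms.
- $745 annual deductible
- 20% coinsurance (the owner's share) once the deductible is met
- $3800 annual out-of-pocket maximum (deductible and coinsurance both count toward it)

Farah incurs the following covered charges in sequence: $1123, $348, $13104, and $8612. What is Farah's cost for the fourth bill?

#1 ($1123): $745 to deductible, leaving $378; owner's 20% is $75.60. Owner pays $820.60; OOP now $820.60.
#2 ($348): 20% coinsurance on $348 = $69.60. Owner owes $69.60 (running OOP $890.20).
#3 ($13104): deductible already satisfied, so owner's share is 20% × $13104 = $2620.80. Owner owes $2620.80 (running OOP $3511).
#4 ($8612): deductible already satisfied, so owner's share is 20% × $8612 = $1722.40. OOP would hit $5233.40 > $3800, so the cap limits the owner to $3800 − $3511 = $289.

$289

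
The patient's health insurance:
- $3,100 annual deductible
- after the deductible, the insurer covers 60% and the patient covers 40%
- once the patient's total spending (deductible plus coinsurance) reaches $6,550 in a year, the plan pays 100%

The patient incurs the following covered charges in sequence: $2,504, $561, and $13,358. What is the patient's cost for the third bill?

Bill 1, $2,504: entire amount goes to the deductible. Patient pays $2,504; OOP now $2,504.
Bill 2, $561: entire amount goes to the deductible. Patient owes $561 (running OOP $3,065).
Bill 3, $13,358: $35 to deductible, leaving $13,323; patient's 40% is $5,329.20. Together that's $35 + $5,329.20 = $5,364.20. Adding that to $3,065 gives $8,429.20, past the $6,550 cap; patient pays only $6,550 − $3,065 = $3,485.

$3,485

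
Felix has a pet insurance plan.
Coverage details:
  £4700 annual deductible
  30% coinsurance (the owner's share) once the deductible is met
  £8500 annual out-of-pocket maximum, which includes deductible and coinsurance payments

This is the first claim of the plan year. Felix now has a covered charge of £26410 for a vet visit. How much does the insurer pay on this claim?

£17910

Deductible not yet touched, so the first £4700 of the bill goes to the deductible.
That leaves £26410 − £4700 = £21710 for coinsurance.
Owner's 30% share of £21710 is £6513.
That puts the owner's cost at £4700 + £6513 = £11213 before any cap.
That would bring total out-of-pocket to £11213, past the £8500 cap. The owner is capped at £8500 − £0 = £8500 on this claim.
The plan picks up £26410 − £8500 = £17910.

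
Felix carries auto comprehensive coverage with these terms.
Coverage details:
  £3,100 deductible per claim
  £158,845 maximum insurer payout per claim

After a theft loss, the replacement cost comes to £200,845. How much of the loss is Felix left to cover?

£42,000

Subtract the deductible: £200,845 − £3,100 = £197,745.
The £158,845 per-incident cap binds; insurer pays £158,845.
Out of pocket: £200,845 − £158,845 = £42,000.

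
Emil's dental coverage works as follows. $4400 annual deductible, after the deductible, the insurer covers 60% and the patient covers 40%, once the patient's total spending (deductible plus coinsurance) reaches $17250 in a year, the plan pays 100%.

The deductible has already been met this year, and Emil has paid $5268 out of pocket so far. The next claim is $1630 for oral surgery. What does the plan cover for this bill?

The deductible is already satisfied, so the full bill goes to coinsurance.
Patient's 40% share of $1630 is $652.
Total out-of-pocket so far would be $5268 + $652 = $5920, below the $17250 cap — no reduction.
Insurer pays the balance: $1630 − $652 = $978.

$978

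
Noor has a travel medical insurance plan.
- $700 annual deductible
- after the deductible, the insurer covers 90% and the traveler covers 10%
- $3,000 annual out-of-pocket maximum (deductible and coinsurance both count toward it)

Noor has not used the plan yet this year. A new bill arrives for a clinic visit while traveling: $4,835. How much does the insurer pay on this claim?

$3,721.50

The full $700 deductible is still open; $700 of this bill applies to it.
That leaves $4,835 − $700 = $4,135 for coinsurance.
Traveler's 10% share of $4,135 is $413.50.
That puts the traveler's cost at $700 + $413.50 = $1,113.50 before any cap.
Year-to-date out-of-pocket becomes $0 + $1,113.50 = $1,113.50, still under the $3,000 maximum, so no cap applies.
The insurer covers the remainder: $4,835 − $1,113.50 = $3,721.50.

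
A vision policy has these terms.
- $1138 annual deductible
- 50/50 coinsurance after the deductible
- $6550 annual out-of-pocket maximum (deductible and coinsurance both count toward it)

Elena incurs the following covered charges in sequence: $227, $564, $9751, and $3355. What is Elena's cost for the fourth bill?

Claim 1 ($227): entire amount goes to the deductible. Member pays $227; OOP now $227.
Claim 2 ($564): all of it applies to the deductible. Member owes $564 (running OOP $791).
Claim 3 ($9751): $347 to deductible, leaving $9404; member's 50% is $4702. Cost to member: $5049. OOP to date $5840.
Claim 4 ($3355): deductible met; 50% of $3355 = $1677.50. Adding that to $5840 gives $7517.50, past the $6550 cap; member pays only $6550 − $5840 = $710.

$710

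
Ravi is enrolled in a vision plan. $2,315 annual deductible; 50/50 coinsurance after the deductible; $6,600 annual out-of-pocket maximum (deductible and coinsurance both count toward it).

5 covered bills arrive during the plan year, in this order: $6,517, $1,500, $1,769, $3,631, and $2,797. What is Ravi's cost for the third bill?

$884.50

#1 ($6,517): $2,315 to deductible, leaving $4,202; 50% of $4,202 = $2,101. Member pays $4,416; OOP now $4,416.
#2 ($1,500): deductible met; 50% of $1,500 = $750. Member owes $750 (running OOP $5,166).
#3 ($1,769): 50% coinsurance on $1,769 = $884.50. Member owes $884.50 (running OOP $6,050.50).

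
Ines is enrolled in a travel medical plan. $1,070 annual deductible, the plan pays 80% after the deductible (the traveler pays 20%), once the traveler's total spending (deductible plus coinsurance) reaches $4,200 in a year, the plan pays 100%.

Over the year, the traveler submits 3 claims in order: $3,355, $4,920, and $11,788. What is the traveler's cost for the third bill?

#1 ($3,355): $1,070 to deductible, leaving $2,285; traveler's 20% is $457. Cost to traveler: $1,527. OOP to date $1,527.
#2 ($4,920): deductible met; 20% of $4,920 = $984. Traveler owes $984 (running OOP $2,511).
#3 ($11,788): deductible already satisfied, so traveler's share is 20% × $11,788 = $2,357.60. Adding that to $2,511 gives $4,868.60, past the $4,200 cap; traveler pays only $4,200 − $2,511 = $1,689.

$1,689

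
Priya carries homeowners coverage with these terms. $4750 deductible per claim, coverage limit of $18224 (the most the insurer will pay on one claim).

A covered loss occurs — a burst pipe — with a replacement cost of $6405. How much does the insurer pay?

Less the $4750 deductible: $6405 − $4750 = $1655.
That's under the $18224 cap, so the insurer reimburses the full $1655.

$1655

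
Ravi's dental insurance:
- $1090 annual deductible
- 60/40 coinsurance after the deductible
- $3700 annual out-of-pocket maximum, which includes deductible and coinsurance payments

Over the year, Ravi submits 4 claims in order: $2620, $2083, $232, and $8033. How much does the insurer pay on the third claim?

#1 ($2620): $1090 finishes the deductible; $1530 goes to coinsurance; patient's 40% is $612. Cost to patient: $1702. OOP to date $1702. Plan pays $2620 − $1702 = $918.
#2 ($2083): deductible already satisfied, so patient's share is 40% × $2083 = $833.20. Patient owes $833.20 (running OOP $2535.20). Plan pays $2083 − $833.20 = $1249.80.
#3 ($232): deductible met; 40% of $232 = $92.80. Patient owes $92.80 (running OOP $2628). Insurer: $232 − $92.80 = $139.20.

$139.20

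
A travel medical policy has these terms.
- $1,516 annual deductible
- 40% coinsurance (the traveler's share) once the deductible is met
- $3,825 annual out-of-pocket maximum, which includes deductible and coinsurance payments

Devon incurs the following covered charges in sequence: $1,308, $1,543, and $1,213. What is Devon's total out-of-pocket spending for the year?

$2,535.20

Claim 1 ($1,308): entire amount goes to the deductible. Traveler owes $1,308 (running OOP $1,308).
Claim 2 ($1,543): $208 to deductible, leaving $1,335; 40% of $1,335 = $534. Cost to traveler: $742. OOP to date $2,050.
Claim 3 ($1,213): deductible met; 40% of $1,213 = $485.20. Traveler pays $485.20; OOP now $2,535.20.
Summing the traveler's payments: $1,308 + $742 + $485.20 = $2,535.20.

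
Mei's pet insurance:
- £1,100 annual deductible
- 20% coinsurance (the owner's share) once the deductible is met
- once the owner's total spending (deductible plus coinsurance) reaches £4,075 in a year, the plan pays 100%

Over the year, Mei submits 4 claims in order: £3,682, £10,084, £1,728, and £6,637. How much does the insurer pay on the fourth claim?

£6,540.80

Bill 1, £3,682: deductible takes £1,100, £2,582 remains; 20% of £2,582 = £516.40. Cost to owner: £1,616.40. OOP to date £1,616.40. Insurer: £3,682 − £1,616.40 = £2,065.60.
Bill 2, £10,084: deductible already satisfied, so owner's share is 20% × £10,084 = £2,016.80. Cost to owner: £2,016.80. OOP to date £3,633.20. Plan pays £10,084 − £2,016.80 = £8,067.20.
Bill 3, £1,728: deductible met; 20% of £1,728 = £345.60. Owner owes £345.60 (running OOP £3,978.80). Plan pays £1,728 − £345.60 = £1,382.40.
Bill 4, £6,637: 20% coinsurance on £6,637 = £1,327.40. That would push OOP to £5,306.20, over the £4,075 cap, so owner pays £4,075 − £3,978.80 = £96.20. Insurer: £6,637 − £96.20 = £6,540.80.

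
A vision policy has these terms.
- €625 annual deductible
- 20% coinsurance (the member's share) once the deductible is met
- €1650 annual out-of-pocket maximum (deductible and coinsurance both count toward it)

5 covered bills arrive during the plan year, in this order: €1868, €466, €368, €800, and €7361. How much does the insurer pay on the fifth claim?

#1 (€1868): €625 to deductible, leaving €1243; coinsurance €1243 × 20% = €248.60. Member owes €873.60 (running OOP €873.60). Insurer: €1868 − €873.60 = €994.40.
#2 (€466): deductible already satisfied, so member's share is 20% × €466 = €93.20. Member owes €93.20 (running OOP €966.80). Plan pays €466 − €93.20 = €372.80.
#3 (€368): deductible already satisfied, so member's share is 20% × €368 = €73.60. Member owes €73.60 (running OOP €1040.40). Plan pays €368 − €73.60 = €294.40.
#4 (€800): 20% coinsurance on €800 = €160. Cost to member: €160. OOP to date €1200.40. Insurer: €800 − €160 = €640.
#5 (€7361): 20% coinsurance on €7361 = €1472.20. Adding that to €1200.40 gives €2672.60, past the €1650 cap; member pays only €1650 − €1200.40 = €449.60. Insurer: €7361 − €449.60 = €6911.40.

€6911.40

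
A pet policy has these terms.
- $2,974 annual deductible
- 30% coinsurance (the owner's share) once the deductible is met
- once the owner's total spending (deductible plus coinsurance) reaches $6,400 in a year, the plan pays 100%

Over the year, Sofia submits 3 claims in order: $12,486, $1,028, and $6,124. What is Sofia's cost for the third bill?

$264

Claim 1 ($12,486): deductible takes $2,974, $9,512 remains; coinsurance $9,512 × 30% = $2,853.60. Owner pays $5,827.60; OOP now $5,827.60.
Claim 2 ($1,028): 30% coinsurance on $1,028 = $308.40. Cost to owner: $308.40. OOP to date $6,136.
Claim 3 ($6,124): deductible already satisfied, so owner's share is 30% × $6,124 = $1,837.20. OOP would hit $7,973.20 > $6,400, so the cap limits the owner to $6,400 − $6,136 = $264.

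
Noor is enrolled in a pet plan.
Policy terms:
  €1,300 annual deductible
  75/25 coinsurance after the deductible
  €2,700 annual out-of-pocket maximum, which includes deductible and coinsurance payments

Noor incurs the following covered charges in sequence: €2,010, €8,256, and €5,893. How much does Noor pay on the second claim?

Claim 1 — €2,010: €1,300 to deductible, leaving €710; owner's 25% is €177.50. Owner owes €1,477.50 (running OOP €1,477.50).
Claim 2 — €8,256: deductible already satisfied, so owner's share is 25% × €8,256 = €2,064. That would push OOP to €3,541.50, over the €2,700 cap, so owner pays €2,700 − €1,477.50 = €1,222.50.

€1,222.50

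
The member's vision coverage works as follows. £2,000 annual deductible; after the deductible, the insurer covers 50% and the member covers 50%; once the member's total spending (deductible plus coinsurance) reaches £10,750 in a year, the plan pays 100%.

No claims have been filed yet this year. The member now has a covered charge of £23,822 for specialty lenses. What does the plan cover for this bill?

The full £2,000 deductible is still open; £2,000 of this bill applies to it.
After the £2,000 deductible portion, £23,822 − £2,000 = £21,822 is subject to coinsurance.
Member's 50% share of £21,822 is £10,911.
Member responsibility before any cap: £2,000 + £10,911 = £12,911.
Adding £12,911 to the £0 already spent would give £12,911, which exceeds the £10,750 cap; the member pays just £10,750 − £0 = £10,750.
The insurer covers the remainder: £23,822 − £10,750 = £13,072.

£13,072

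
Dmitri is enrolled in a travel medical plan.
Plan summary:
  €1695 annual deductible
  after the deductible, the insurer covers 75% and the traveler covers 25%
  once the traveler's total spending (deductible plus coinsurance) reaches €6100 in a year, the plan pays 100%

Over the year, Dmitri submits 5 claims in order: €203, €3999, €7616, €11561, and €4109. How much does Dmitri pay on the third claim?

Bill 1, €203: all of it applies to the deductible. Traveler owes €203 (running OOP €203).
Bill 2, €3999: €1492 to deductible, leaving €2507; 25% of €2507 = €626.75. Traveler pays €2118.75; OOP now €2321.75.
Bill 3, €7616: deductible met; 25% of €7616 = €1904. Cost to traveler: €1904. OOP to date €4225.75.

€1904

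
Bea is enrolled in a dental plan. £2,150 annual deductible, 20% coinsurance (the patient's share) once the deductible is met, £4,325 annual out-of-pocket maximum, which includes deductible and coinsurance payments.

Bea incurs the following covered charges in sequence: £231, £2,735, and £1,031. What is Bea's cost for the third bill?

£206.20

Claim 1 — £231: entire amount goes to the deductible. Cost to patient: £231. OOP to date £231.
Claim 2 — £2,735: £1,919 finishes the deductible; £816 goes to coinsurance; patient's 20% is £163.20. Patient pays £2,082.20; OOP now £2,313.20.
Claim 3 — £1,031: 20% coinsurance on £1,031 = £206.20. Patient pays £206.20; OOP now £2,519.40.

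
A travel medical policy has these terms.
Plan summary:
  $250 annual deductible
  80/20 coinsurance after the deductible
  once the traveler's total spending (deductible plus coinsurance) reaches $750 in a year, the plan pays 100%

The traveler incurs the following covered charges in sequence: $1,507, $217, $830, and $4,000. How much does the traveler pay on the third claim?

$166

#1 ($1,507): $250 to deductible, leaving $1,257; traveler's 20% is $251.40. Traveler pays $501.40; OOP now $501.40.
#2 ($217): deductible already satisfied, so traveler's share is 20% × $217 = $43.40. Traveler owes $43.40 (running OOP $544.80).
#3 ($830): 20% coinsurance on $830 = $166. Traveler pays $166; OOP now $710.80.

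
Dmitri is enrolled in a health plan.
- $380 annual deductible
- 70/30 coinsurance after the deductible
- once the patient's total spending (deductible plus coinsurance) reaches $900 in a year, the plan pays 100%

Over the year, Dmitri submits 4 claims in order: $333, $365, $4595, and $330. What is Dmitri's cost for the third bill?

$424.60

Claim 1 — $333: fully absorbed by the deductible. Patient owes $333 (running OOP $333).
Claim 2 — $365: $47 to deductible, leaving $318; patient's 30% is $95.40. Cost to patient: $142.40. OOP to date $475.40.
Claim 3 — $4595: deductible met; 30% of $4595 = $1378.50. That would push OOP to $1853.90, over the $900 cap, so patient pays $900 − $475.40 = $424.60.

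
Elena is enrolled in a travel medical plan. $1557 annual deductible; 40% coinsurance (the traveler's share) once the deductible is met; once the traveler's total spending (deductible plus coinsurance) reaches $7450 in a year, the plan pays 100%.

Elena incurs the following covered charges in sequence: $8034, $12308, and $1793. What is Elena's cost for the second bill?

Claim 1 — $8034: $1557 finishes the deductible; $6477 goes to coinsurance; 40% of $6477 = $2590.80. Cost to traveler: $4147.80. OOP to date $4147.80.
Claim 2 — $12308: deductible met; 40% of $12308 = $4923.20. OOP would hit $9071 > $7450, so the cap limits the traveler to $7450 − $4147.80 = $3302.20.

$3302.20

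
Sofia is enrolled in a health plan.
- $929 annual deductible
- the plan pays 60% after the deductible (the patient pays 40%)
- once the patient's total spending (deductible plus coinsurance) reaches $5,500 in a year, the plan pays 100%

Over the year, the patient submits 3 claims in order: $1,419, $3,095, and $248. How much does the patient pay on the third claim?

Claim 1 — $1,419: deductible takes $929, $490 remains; coinsurance $490 × 40% = $196. Patient pays $1,125; OOP now $1,125.
Claim 2 — $3,095: deductible already satisfied, so patient's share is 40% × $3,095 = $1,238. Patient pays $1,238; OOP now $2,363.
Claim 3 — $248: deductible met; 40% of $248 = $99.20. Patient pays $99.20; OOP now $2,462.20.

$99.20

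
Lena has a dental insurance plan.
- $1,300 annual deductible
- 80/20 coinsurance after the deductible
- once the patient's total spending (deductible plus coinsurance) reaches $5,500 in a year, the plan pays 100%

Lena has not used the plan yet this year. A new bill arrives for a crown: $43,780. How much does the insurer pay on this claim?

The full $1,300 deductible is still open; $1,300 of this bill applies to it.
That leaves $43,780 − $1,300 = $42,480 for coinsurance.
Patient's 20% share of $42,480 is $8,496.
That puts the patient's cost at $1,300 + $8,496 = $9,796 before any cap.
That would bring total out-of-pocket to $9,796, past the $5,500 cap. The patient is capped at $5,500 − $0 = $5,500 on this claim.
Insurer pays the balance: $43,780 − $5,500 = $38,280.

$38,280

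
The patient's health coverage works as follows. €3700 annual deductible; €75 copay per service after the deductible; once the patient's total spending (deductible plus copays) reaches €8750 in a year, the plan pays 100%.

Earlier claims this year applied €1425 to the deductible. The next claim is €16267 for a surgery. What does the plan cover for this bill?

Deductible still to meet: €3700 − €1425 = €2275.
After the €2275 deductible portion, €16267 − €2275 = €13992 is subject to the copay.
Copay on this service: €75.
That puts the patient's cost at €2275 + €75 = €2350 before any cap.
Year-to-date out-of-pocket becomes €1425 + €2350 = €3775, still under the €8750 maximum, so no cap applies.
The insurer covers the remainder: €16267 − €2350 = €13917.

€13917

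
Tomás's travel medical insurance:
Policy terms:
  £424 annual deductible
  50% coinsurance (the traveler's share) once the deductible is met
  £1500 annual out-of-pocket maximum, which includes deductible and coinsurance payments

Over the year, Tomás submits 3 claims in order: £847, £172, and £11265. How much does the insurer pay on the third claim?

£10486.50

Claim 1 (£847): deductible takes £424, £423 remains; 50% of £423 = £211.50. Cost to traveler: £635.50. OOP to date £635.50. Insurer: £847 − £635.50 = £211.50.
Claim 2 (£172): deductible already satisfied, so traveler's share is 50% × £172 = £86. Traveler owes £86 (running OOP £721.50). Insurer: £172 − £86 = £86.
Claim 3 (£11265): deductible already satisfied, so traveler's share is 50% × £11265 = £5632.50. Adding that to £721.50 gives £6354, past the £1500 cap; traveler pays only £1500 − £721.50 = £778.50. Insurer: £11265 − £778.50 = £10486.50.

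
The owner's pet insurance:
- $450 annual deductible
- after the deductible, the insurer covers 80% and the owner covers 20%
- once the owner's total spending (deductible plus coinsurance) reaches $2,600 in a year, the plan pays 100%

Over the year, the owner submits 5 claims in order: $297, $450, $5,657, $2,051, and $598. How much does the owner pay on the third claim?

$1,131.40

Claim 1 ($297): fully absorbed by the deductible. Owner pays $297; OOP now $297.
Claim 2 ($450): deductible takes $153, $297 remains; owner's 20% is $59.40. Owner pays $212.40; OOP now $509.40.
Claim 3 ($5,657): deductible met; 20% of $5,657 = $1,131.40. Cost to owner: $1,131.40. OOP to date $1,640.80.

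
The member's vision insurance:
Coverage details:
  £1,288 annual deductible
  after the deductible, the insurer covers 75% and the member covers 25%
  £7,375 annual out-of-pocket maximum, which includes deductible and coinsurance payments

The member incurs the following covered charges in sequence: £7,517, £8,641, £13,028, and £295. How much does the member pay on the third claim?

£2,369.50

#1 (£7,517): deductible takes £1,288, £6,229 remains; member's 25% is £1,557.25. Member owes £2,845.25 (running OOP £2,845.25).
#2 (£8,641): deductible already satisfied, so member's share is 25% × £8,641 = £2,160.25. Member pays £2,160.25; OOP now £5,005.50.
#3 (£13,028): deductible already satisfied, so member's share is 25% × £13,028 = £3,257. Adding that to £5,005.50 gives £8,262.50, past the £7,375 cap; member pays only £7,375 − £5,005.50 = £2,369.50.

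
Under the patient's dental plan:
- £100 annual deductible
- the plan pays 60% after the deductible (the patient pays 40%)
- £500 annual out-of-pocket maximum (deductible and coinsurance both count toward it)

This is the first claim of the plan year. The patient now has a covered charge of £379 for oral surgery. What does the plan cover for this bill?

Deductible not yet touched, so the first £100 of the bill goes to the deductible.
That leaves £379 − £100 = £279 for coinsurance.
Coinsurance: £279 × 40% = £111.60.
Patient responsibility before any cap: £100 + £111.60 = £211.60.
Year-to-date out-of-pocket becomes £0 + £211.60 = £211.60, still under the £500 maximum, so no cap applies.
The plan picks up £379 − £211.60 = £167.40.

£167.40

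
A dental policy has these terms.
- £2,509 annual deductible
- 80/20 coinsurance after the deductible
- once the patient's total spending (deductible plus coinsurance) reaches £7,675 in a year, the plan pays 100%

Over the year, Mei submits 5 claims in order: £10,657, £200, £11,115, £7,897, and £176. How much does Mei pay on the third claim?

£2,223

Claim 1 — £10,657: £2,509 to deductible, leaving £8,148; coinsurance £8,148 × 20% = £1,629.60. Cost to patient: £4,138.60. OOP to date £4,138.60.
Claim 2 — £200: 20% coinsurance on £200 = £40. Patient pays £40; OOP now £4,178.60.
Claim 3 — £11,115: deductible already satisfied, so patient's share is 20% × £11,115 = £2,223. Cost to patient: £2,223. OOP to date £6,401.60.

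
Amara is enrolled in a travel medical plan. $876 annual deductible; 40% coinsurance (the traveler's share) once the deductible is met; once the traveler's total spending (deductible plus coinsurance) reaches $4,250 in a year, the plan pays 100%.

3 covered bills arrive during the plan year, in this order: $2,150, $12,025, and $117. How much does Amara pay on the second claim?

Claim 1 — $2,150: deductible takes $876, $1,274 remains; coinsurance $1,274 × 40% = $509.60. Traveler pays $1,385.60; OOP now $1,385.60.
Claim 2 — $12,025: 40% coinsurance on $12,025 = $4,810. Adding that to $1,385.60 gives $6,195.60, past the $4,250 cap; traveler pays only $4,250 − $1,385.60 = $2,864.40.

$2,864.40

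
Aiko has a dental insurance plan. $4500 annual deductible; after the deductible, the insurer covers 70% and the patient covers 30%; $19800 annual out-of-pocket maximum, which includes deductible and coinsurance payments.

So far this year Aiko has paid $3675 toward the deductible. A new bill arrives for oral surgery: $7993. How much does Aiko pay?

Remaining deductible: $4500 − $3675 = $825.
The remaining $7168 (= $7993 − $825) moves to coinsurance.
30% of $7168 = $2150.40 falls to the patient.
That puts the patient's cost at $825 + $2150.40 = $2975.40 before any cap.
Year-to-date out-of-pocket becomes $3675 + $2975.40 = $6650.40, still under the $19800 maximum, so no cap applies.

$2975.40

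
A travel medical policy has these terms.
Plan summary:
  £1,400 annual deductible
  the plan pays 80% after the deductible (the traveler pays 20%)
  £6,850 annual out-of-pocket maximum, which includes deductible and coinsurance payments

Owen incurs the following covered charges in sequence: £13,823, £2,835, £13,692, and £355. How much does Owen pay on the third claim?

£2,398.40

Claim 1 (£13,823): deductible takes £1,400, £12,423 remains; 20% of £12,423 = £2,484.60. Traveler owes £3,884.60 (running OOP £3,884.60).
Claim 2 (£2,835): 20% coinsurance on £2,835 = £567. Cost to traveler: £567. OOP to date £4,451.60.
Claim 3 (£13,692): 20% coinsurance on £13,692 = £2,738.40. Adding that to £4,451.60 gives £7,190, past the £6,850 cap; traveler pays only £6,850 − £4,451.60 = £2,398.40.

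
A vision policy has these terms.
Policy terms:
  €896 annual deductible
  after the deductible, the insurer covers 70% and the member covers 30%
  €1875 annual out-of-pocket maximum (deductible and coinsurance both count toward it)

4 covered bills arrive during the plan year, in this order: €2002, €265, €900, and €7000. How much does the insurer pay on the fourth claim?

€6702.30

#1 (€2002): €896 finishes the deductible; €1106 goes to coinsurance; coinsurance €1106 × 30% = €331.80. Cost to member: €1227.80. OOP to date €1227.80. Insurer: €2002 − €1227.80 = €774.20.
#2 (€265): 30% coinsurance on €265 = €79.50. Cost to member: €79.50. OOP to date €1307.30. Insurer: €265 − €79.50 = €185.50.
#3 (€900): deductible met; 30% of €900 = €270. Cost to member: €270. OOP to date €1577.30. Plan pays €900 − €270 = €630.
#4 (€7000): deductible met; 30% of €7000 = €2100. Adding that to €1577.30 gives €3677.30, past the €1875 cap; member pays only €1875 − €1577.30 = €297.70. Plan pays €7000 − €297.70 = €6702.30.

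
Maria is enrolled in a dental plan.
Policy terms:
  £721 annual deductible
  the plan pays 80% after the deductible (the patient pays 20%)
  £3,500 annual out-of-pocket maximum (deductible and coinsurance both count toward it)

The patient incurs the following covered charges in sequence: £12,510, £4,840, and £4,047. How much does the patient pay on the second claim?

£421.20

Bill 1, £12,510: deductible takes £721, £11,789 remains; 20% of £11,789 = £2,357.80. Patient pays £3,078.80; OOP now £3,078.80.
Bill 2, £4,840: deductible met; 20% of £4,840 = £968. OOP would hit £4,046.80 > £3,500, so the cap limits the patient to £3,500 − £3,078.80 = £421.20.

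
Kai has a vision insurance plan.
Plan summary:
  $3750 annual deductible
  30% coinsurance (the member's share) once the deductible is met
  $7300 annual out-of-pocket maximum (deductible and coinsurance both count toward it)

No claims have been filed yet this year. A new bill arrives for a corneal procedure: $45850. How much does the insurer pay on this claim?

$38550

Nothing has been paid toward the $3750 deductible, so the first $3750 of this charge is applied there.
The remaining $42100 (= $45850 − $3750) moves to coinsurance.
30% of $42100 = $12630 falls to the member.
That puts the member's cost at $3750 + $12630 = $16380 before any cap.
Year-to-date out-of-pocket would reach $0 + $16380 = $16380, above the $7300 maximum, so the member pays only $7300 − $0 = $7300.
The insurer covers the remainder: $45850 − $7300 = $38550.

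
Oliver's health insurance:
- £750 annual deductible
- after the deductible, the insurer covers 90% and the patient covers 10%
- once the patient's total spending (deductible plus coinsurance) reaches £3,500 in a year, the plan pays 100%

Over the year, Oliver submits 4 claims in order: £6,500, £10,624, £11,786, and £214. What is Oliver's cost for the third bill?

£1,112.60

#1 (£6,500): deductible takes £750, £5,750 remains; 10% of £5,750 = £575. Patient owes £1,325 (running OOP £1,325).
#2 (£10,624): deductible met; 10% of £10,624 = £1,062.40. Patient pays £1,062.40; OOP now £2,387.40.
#3 (£11,786): deductible already satisfied, so patient's share is 10% × £11,786 = £1,178.60. Adding that to £2,387.40 gives £3,566, past the £3,500 cap; patient pays only £3,500 − £2,387.40 = £1,112.60.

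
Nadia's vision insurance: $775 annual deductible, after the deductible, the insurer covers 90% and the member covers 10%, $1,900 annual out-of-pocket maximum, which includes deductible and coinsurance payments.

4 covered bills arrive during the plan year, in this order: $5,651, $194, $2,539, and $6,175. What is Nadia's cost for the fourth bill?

$364.10

#1 ($5,651): $775 finishes the deductible; $4,876 goes to coinsurance; member's 10% is $487.60. Member pays $1,262.60; OOP now $1,262.60.
#2 ($194): deductible already satisfied, so member's share is 10% × $194 = $19.40. Cost to member: $19.40. OOP to date $1,282.
#3 ($2,539): deductible met; 10% of $2,539 = $253.90. Member owes $253.90 (running OOP $1,535.90).
#4 ($6,175): deductible met; 10% of $6,175 = $617.50. That would push OOP to $2,153.40, over the $1,900 cap, so member pays $1,900 − $1,535.90 = $364.10.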